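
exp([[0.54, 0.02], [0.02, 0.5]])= [[1.72, 0.03], [0.03, 1.65]]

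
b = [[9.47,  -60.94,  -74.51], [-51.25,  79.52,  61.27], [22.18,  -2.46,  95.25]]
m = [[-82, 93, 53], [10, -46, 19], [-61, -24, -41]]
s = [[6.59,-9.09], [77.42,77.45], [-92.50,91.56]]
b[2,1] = -2.46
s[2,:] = [-92.5, 91.56]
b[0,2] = -74.51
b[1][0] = -51.25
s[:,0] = [6.59, 77.42, -92.5]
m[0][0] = -82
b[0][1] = -60.94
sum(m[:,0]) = -133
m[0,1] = 93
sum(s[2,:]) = -0.9399999999999977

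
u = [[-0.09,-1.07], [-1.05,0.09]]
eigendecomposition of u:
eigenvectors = [[-0.74,  0.68], [-0.67,  -0.73]]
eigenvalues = [-1.06, 1.06]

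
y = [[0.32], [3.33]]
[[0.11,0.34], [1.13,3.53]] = y@[[0.34, 1.06]]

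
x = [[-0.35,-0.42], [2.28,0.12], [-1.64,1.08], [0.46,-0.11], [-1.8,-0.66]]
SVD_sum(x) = [[-0.34, 0.01],[2.28, -0.05],[-1.66, 0.04],[0.46, -0.01],[-1.78, 0.04]] + [[-0.01, -0.43], [0.00, 0.17], [0.02, 1.04], [-0.00, -0.1], [-0.02, -0.7]]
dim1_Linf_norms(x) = [0.42, 2.28, 1.64, 0.46, 1.8]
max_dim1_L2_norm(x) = 2.28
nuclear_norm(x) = 4.73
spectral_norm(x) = 3.39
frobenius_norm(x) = 3.64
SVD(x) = [[-0.1, -0.32], [0.67, 0.13], [-0.49, 0.78], [0.14, -0.07], [-0.53, -0.52]] @ diag([3.3862670420942367, 1.3417136503838476]) @ [[1.0, -0.02], [0.02, 1.00]]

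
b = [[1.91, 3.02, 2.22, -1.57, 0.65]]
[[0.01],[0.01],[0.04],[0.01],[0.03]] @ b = [[0.02, 0.03, 0.02, -0.02, 0.01],[0.02, 0.03, 0.02, -0.02, 0.01],[0.08, 0.12, 0.09, -0.06, 0.03],[0.02, 0.03, 0.02, -0.02, 0.01],[0.06, 0.09, 0.07, -0.05, 0.02]]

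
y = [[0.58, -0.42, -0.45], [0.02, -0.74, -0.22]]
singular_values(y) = [1.04, 0.48]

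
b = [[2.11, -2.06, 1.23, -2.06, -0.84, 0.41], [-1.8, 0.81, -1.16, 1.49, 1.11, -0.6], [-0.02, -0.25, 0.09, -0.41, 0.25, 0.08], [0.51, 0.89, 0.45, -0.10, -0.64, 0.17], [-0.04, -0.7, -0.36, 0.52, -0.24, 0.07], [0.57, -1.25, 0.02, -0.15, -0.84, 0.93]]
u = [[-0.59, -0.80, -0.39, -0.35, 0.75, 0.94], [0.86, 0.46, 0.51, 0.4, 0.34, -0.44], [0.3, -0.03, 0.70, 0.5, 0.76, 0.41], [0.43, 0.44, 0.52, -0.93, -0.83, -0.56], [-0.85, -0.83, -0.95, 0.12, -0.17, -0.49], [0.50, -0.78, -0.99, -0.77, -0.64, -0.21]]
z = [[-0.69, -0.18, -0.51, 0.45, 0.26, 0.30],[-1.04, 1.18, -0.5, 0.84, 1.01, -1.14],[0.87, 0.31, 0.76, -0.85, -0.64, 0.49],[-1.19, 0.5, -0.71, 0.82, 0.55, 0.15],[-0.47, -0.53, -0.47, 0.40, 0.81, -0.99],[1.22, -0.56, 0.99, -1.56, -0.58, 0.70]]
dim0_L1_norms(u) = [3.53, 3.34, 4.06, 3.07, 3.49, 3.05]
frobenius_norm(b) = 5.55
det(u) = 0.79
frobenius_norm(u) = 3.74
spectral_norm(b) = 5.08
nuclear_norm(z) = 7.44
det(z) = 0.00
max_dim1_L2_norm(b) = 3.91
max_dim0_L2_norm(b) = 2.88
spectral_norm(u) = 2.52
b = u @ z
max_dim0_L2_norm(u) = 1.75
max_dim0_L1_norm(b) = 5.96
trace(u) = -0.74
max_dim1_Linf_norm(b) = 2.11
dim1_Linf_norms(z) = [0.69, 1.18, 0.87, 1.19, 0.99, 1.56]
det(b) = -0.00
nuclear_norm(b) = 8.62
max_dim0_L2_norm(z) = 2.33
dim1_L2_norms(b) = [3.91, 3.01, 0.55, 1.31, 0.98, 1.87]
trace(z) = 3.58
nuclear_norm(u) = 7.66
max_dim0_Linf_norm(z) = 1.56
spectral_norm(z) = 4.18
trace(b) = 3.60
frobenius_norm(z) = 4.63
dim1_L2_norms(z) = [1.06, 2.4, 1.67, 1.78, 1.59, 2.46]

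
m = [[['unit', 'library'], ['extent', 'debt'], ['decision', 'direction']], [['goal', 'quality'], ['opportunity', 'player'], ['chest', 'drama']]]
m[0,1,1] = 'debt'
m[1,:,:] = [['goal', 'quality'], ['opportunity', 'player'], ['chest', 'drama']]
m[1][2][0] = 'chest'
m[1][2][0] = 'chest'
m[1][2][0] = 'chest'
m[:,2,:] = [['decision', 'direction'], ['chest', 'drama']]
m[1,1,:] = ['opportunity', 'player']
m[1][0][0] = 'goal'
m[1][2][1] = 'drama'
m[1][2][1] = 'drama'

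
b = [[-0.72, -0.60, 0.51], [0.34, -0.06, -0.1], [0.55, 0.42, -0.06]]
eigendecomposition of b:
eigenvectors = [[(0.39+0j), (0.73+0j), (0.73-0j)], [(0.14+0j), (-0.54-0.17j), (-0.54+0.17j)], [(0.91+0j), -0.38+0.03j, (-0.38-0.03j)]]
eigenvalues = [(0.24+0j), (-0.54+0.16j), (-0.54-0.16j)]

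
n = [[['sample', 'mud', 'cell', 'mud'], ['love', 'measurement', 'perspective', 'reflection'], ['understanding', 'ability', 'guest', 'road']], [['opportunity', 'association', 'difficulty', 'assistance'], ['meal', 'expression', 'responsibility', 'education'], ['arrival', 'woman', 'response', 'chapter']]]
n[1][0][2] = 'difficulty'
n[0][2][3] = 'road'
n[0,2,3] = 'road'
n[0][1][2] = 'perspective'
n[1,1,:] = ['meal', 'expression', 'responsibility', 'education']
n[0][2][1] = 'ability'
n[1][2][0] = 'arrival'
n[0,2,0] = 'understanding'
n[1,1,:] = ['meal', 'expression', 'responsibility', 'education']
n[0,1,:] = ['love', 'measurement', 'perspective', 'reflection']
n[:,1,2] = ['perspective', 'responsibility']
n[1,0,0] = 'opportunity'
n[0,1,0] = 'love'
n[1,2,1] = 'woman'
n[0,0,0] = 'sample'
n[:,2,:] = [['understanding', 'ability', 'guest', 'road'], ['arrival', 'woman', 'response', 'chapter']]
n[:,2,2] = ['guest', 'response']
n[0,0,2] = 'cell'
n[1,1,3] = 'education'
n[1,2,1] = 'woman'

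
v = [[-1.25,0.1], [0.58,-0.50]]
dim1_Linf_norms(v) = [1.25, 0.58]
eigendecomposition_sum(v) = [[-1.22, 0.15], [0.86, -0.1]] + [[-0.03, -0.05],[-0.28, -0.4]]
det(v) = 0.57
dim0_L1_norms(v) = [1.83, 0.6]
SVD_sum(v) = [[-1.21, 0.29], [0.66, -0.16]] + [[-0.04, -0.19], [-0.08, -0.34]]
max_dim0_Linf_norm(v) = 1.25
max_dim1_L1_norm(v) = 1.35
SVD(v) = [[-0.88, 0.48], [0.48, 0.88]] @ diag([1.4135041991980146, 0.4011307503166251]) @ [[0.97, -0.23], [-0.23, -0.97]]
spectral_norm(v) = 1.41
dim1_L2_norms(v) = [1.25, 0.77]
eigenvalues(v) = [-1.32, -0.43]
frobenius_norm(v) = 1.47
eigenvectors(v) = [[-0.82,-0.12], [0.58,-0.99]]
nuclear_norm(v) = 1.81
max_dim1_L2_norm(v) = 1.25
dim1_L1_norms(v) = [1.35, 1.08]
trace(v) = -1.75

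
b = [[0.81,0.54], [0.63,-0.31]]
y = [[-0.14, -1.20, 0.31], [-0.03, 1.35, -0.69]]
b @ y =[[-0.13, -0.24, -0.12], [-0.08, -1.17, 0.41]]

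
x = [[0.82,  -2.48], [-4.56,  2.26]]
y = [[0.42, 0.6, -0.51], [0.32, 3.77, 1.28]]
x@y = [[-0.45, -8.86, -3.59], [-1.19, 5.78, 5.22]]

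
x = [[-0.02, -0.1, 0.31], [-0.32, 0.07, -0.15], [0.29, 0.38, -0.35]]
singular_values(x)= [0.65, 0.39, 0.12]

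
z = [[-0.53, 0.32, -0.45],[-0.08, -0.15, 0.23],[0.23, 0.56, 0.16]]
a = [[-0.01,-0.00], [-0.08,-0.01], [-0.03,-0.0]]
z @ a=[[-0.01, -0.00], [0.01, 0.0], [-0.05, -0.01]]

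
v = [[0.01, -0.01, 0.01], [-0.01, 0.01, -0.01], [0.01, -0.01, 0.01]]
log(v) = [[(-28.28+2.09j), -12.39+1.05j, 12.39-1.05j],[(-1.09+2.01j), -41.12+1.00j, (-36.52-1j)],[23.68-0.09j, (-25.22-0.04j), -52.41+0.04j]]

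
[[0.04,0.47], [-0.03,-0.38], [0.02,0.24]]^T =[[0.04, -0.03, 0.02], [0.47, -0.38, 0.24]]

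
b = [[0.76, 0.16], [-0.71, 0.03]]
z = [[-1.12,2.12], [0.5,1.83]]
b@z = [[-0.77, 1.9], [0.81, -1.45]]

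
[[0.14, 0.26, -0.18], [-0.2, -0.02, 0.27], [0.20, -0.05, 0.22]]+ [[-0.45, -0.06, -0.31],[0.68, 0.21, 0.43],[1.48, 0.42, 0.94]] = [[-0.31, 0.20, -0.49],[0.48, 0.19, 0.70],[1.68, 0.37, 1.16]]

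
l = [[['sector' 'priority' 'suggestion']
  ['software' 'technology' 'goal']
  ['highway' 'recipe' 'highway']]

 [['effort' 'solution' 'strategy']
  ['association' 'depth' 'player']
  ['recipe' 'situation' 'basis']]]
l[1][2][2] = 'basis'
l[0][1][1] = 'technology'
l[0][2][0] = 'highway'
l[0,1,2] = 'goal'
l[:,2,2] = ['highway', 'basis']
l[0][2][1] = 'recipe'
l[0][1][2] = 'goal'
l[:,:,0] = [['sector', 'software', 'highway'], ['effort', 'association', 'recipe']]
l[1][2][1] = 'situation'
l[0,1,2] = 'goal'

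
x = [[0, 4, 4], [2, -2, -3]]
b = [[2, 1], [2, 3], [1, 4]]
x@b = [[12, 28], [-3, -16]]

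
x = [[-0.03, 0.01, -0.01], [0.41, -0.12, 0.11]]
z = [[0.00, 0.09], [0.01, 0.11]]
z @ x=[[0.04, -0.01, 0.01],  [0.04, -0.01, 0.01]]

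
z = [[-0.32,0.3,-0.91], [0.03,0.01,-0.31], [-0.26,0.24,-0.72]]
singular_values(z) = [1.32, 0.15, 0.0]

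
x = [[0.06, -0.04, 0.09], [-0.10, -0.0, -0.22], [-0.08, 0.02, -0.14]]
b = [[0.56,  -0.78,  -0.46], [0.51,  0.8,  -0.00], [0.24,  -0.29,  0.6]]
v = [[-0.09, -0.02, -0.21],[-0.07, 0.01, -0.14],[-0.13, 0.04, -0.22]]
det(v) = -0.00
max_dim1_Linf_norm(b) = 0.8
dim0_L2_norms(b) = [0.79, 1.15, 0.76]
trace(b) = 1.96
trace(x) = -0.08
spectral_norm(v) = 0.38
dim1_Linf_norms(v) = [0.21, 0.14, 0.22]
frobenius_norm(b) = 1.59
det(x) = -0.00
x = b @ v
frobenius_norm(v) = 0.38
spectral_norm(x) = 0.31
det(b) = 0.66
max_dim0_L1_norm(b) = 1.87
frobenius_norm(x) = 0.31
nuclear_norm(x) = 0.36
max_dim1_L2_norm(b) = 1.06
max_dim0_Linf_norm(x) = 0.22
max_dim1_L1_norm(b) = 1.8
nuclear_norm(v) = 0.43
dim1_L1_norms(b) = [1.8, 1.31, 1.13]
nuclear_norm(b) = 2.69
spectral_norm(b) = 1.18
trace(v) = -0.30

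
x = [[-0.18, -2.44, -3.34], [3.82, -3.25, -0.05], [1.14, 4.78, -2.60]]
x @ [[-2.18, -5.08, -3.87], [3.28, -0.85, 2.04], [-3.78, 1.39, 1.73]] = [[5.01, -1.65, -10.06],  [-18.8, -16.71, -21.5],  [23.02, -13.47, 0.84]]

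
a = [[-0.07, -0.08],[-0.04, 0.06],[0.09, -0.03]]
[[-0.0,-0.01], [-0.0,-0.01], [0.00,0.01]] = a @ [[0.05, 0.11],[-0.01, -0.03]]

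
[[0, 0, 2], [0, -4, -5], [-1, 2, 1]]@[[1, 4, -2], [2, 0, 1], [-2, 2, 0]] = [[-4, 4, 0], [2, -10, -4], [1, -2, 4]]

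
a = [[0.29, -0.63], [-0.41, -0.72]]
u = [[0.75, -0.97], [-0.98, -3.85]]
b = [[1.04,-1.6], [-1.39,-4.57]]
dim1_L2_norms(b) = [1.91, 4.78]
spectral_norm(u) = 4.05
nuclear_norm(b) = 6.36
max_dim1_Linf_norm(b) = 4.57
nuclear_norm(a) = 1.45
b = a + u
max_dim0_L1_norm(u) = 4.82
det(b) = -6.98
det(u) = -3.84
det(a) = -0.47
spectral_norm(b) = 4.95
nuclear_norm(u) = 5.00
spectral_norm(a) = 0.97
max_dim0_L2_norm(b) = 4.84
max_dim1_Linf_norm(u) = 3.85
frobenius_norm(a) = 1.08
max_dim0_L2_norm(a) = 0.96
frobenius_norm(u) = 4.16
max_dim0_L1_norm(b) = 6.17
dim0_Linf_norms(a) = [0.41, 0.72]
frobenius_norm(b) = 5.14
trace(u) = -3.10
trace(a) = -0.43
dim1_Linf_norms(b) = [1.6, 4.57]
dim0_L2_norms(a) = [0.5, 0.96]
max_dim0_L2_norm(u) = 3.97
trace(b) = -3.53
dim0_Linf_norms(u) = [0.98, 3.85]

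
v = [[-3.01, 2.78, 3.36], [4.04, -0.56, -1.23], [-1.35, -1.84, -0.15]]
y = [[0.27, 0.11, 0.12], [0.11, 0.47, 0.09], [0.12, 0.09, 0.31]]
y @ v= [[-0.53, 0.47, 0.75], [1.45, -0.12, -0.22], [-0.42, -0.29, 0.25]]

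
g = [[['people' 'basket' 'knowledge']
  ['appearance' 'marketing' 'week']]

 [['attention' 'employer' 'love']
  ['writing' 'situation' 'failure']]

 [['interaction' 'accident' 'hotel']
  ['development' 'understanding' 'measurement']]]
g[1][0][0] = 'attention'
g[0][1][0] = 'appearance'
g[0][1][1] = 'marketing'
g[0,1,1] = 'marketing'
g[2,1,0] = 'development'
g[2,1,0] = 'development'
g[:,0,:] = [['people', 'basket', 'knowledge'], ['attention', 'employer', 'love'], ['interaction', 'accident', 'hotel']]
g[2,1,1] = 'understanding'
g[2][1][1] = 'understanding'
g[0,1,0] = 'appearance'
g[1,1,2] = 'failure'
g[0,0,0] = 'people'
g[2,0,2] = 'hotel'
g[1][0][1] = 'employer'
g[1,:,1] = ['employer', 'situation']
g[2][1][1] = 'understanding'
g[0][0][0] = 'people'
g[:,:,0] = [['people', 'appearance'], ['attention', 'writing'], ['interaction', 'development']]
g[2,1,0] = 'development'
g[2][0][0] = 'interaction'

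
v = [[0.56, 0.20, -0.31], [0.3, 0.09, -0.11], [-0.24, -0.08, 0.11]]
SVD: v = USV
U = [[-0.84,0.50,0.19], [-0.41,-0.83,0.37], [0.35,0.23,0.91]]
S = [0.8, 0.05, 0.0]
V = [[-0.85,-0.29,0.43], [-0.49,0.16,-0.86], [0.18,-0.94,-0.28]]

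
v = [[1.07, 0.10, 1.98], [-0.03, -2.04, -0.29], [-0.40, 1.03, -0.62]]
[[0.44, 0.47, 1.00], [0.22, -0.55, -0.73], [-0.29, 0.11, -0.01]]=v@[[0.35, -0.12, 0.04], [-0.12, 0.23, 0.29], [0.04, 0.29, 0.47]]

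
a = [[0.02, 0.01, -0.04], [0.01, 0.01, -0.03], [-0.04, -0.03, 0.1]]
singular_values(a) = [0.13, 0.0, 0.0]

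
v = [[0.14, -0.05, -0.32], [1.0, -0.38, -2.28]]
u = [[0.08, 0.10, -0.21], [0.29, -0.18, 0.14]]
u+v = [[0.22,0.05,-0.53], [1.29,-0.56,-2.14]]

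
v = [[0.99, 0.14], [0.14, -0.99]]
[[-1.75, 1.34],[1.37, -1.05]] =v@ [[-1.54, 1.18], [-1.60, 1.23]]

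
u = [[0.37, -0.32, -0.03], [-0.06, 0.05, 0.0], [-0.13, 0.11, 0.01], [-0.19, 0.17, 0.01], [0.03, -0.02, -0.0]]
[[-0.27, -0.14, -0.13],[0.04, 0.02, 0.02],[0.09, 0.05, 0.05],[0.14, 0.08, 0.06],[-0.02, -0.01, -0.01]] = u @ [[-0.13, -0.09, -0.74], [0.65, 0.39, -0.45], [0.32, -0.58, 0.05]]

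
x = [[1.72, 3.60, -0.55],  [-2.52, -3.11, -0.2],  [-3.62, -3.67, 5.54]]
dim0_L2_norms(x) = [4.73, 6.01, 5.57]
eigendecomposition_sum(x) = [[(0.69+1.39j), 1.59+0.73j, (0.06+0.16j)], [(-1.24-0.63j), (-1.54+0.33j), -0.13-0.08j], [(-0.41+0.32j), (-0.13+0.57j), (-0.05+0.03j)]] + [[0.69-1.39j, 1.59-0.73j, 0.06-0.16j], [-1.24+0.63j, (-1.54-0.33j), (-0.13+0.08j)], [(-0.41-0.32j), (-0.13-0.57j), -0.05-0.03j]] + [[0.34-0.00j, (0.41-0j), -0.68-0.00j], [-0.03+0.00j, (-0.04+0j), 0.06+0.00j], [(-2.81+0j), (-3.4+0j), (5.64+0j)]]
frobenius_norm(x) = 9.46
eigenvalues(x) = [(-0.89+1.76j), (-0.89-1.76j), (5.93+0j)]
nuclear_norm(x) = 13.01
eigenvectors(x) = [[0.72+0.00j, 0.72-0.00j, -0.12+0.00j], [-0.52+0.39j, -0.52-0.39j, 0.01+0.00j], [(0.05+0.24j), 0.05-0.24j, 0.99+0.00j]]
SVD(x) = [[-0.4, 0.52, 0.75], [0.37, -0.66, 0.66], [0.84, 0.54, 0.07]] @ diag([8.761407477290222, 3.4954833460865444, 0.753415684807957]) @ [[-0.53, -0.65, 0.55], [0.17, 0.55, 0.82], [-0.83, 0.53, -0.18]]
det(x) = 23.07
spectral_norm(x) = 8.76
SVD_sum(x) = [[1.88, 2.30, -1.94], [-1.72, -2.1, 1.77], [-3.89, -4.75, 4.0]] + [[0.31, 1.0, 1.49], [-0.38, -1.27, -1.88], [0.32, 1.05, 1.55]] + [[-0.47,0.30,-0.10], [-0.41,0.26,-0.09], [-0.05,0.03,-0.01]]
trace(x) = 4.15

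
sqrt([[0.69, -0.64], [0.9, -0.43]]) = [[1.06, -0.56], [0.78, 0.09]]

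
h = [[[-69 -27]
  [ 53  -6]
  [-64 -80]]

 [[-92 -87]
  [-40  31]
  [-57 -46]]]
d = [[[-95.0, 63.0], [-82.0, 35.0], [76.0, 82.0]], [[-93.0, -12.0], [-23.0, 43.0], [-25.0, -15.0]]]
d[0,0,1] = 63.0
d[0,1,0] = -82.0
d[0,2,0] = 76.0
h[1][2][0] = -57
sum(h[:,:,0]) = -269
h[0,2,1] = -80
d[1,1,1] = 43.0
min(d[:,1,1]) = 35.0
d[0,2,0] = 76.0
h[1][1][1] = 31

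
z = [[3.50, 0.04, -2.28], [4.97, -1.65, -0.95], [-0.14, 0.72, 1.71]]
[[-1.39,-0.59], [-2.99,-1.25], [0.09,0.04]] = z @ [[-0.5, -0.21], [0.39, 0.16], [-0.15, -0.06]]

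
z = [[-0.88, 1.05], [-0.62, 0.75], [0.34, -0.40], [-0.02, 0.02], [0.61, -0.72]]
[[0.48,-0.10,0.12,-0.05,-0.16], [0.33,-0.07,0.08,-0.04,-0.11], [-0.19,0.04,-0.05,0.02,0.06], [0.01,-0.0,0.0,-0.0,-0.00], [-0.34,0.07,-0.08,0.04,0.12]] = z@[[-1.13, 0.23, -0.29, 0.13, 0.39], [-0.49, 0.1, -0.13, 0.06, 0.17]]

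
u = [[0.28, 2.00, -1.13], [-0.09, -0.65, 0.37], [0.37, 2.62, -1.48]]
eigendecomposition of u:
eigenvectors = [[0.6,-0.9,0.39], [-0.2,0.31,0.41], [0.78,0.32,0.82]]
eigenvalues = [-1.85, -0.0, 0.0]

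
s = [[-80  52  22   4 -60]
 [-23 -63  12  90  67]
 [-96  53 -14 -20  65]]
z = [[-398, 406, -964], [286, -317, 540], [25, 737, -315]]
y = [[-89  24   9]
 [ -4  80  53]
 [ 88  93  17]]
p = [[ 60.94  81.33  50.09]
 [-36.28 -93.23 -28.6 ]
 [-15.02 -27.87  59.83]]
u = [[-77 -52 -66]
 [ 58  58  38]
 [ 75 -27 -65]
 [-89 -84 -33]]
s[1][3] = 90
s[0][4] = -60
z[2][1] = 737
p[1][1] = -93.23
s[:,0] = [-80, -23, -96]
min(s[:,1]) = -63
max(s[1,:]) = 90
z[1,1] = -317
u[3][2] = -33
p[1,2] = -28.6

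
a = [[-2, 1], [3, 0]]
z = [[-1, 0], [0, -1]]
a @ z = [[2, -1], [-3, 0]]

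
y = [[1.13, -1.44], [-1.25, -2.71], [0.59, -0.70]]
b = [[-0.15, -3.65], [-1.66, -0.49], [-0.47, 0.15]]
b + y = [[0.98, -5.09],[-2.91, -3.20],[0.12, -0.55]]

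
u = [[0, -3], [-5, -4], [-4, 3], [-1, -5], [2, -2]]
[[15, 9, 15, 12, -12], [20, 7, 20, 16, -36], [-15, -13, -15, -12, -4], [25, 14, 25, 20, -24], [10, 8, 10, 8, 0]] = u @ [[0, 1, 0, 0, 4], [-5, -3, -5, -4, 4]]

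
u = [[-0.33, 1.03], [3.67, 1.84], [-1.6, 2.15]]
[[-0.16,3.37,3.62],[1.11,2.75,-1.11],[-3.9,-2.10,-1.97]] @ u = [[6.63, 13.82],[11.5, 3.82],[-3.27, -12.12]]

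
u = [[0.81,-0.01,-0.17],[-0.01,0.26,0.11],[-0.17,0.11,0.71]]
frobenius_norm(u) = 1.14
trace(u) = 1.78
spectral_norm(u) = 0.95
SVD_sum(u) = [[0.58,-0.08,-0.45], [-0.08,0.01,0.06], [-0.45,0.06,0.36]] + [[0.23, 0.08, 0.28],[0.08, 0.03, 0.1],[0.28, 0.1, 0.34]] + [[0.0, -0.01, 0.00],  [-0.01, 0.22, -0.05],  [0.0, -0.05, 0.01]]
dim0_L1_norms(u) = [0.99, 0.38, 0.99]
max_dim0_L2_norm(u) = 0.83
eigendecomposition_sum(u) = [[0.58, -0.08, -0.45], [-0.08, 0.01, 0.06], [-0.45, 0.06, 0.36]] + [[0.23, 0.08, 0.28], [0.08, 0.03, 0.1], [0.28, 0.10, 0.34]] + [[0.00, -0.01, 0.0], [-0.01, 0.22, -0.05], [0.00, -0.05, 0.01]]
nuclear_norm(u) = 1.78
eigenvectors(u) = [[0.78, -0.62, 0.05], [-0.11, -0.22, -0.97], [-0.62, -0.75, 0.24]]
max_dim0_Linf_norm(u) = 0.81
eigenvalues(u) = [0.95, 0.6, 0.23]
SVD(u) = [[-0.78, -0.62, 0.05], [0.11, -0.22, -0.97], [0.62, -0.75, 0.24]] @ diag([0.9453921446461752, 0.6016250560536535, 0.23298279930017157]) @ [[-0.78, 0.11, 0.62], [-0.62, -0.22, -0.75], [0.05, -0.97, 0.24]]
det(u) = 0.13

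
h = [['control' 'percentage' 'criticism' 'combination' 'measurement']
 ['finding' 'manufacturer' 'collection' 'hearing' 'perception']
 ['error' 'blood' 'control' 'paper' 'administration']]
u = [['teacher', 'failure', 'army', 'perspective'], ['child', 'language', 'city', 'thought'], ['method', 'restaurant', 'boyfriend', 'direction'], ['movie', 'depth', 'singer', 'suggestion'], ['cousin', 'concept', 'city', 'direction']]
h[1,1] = 'manufacturer'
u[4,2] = 'city'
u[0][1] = 'failure'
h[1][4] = 'perception'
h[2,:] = ['error', 'blood', 'control', 'paper', 'administration']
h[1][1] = 'manufacturer'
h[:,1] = ['percentage', 'manufacturer', 'blood']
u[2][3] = 'direction'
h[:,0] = ['control', 'finding', 'error']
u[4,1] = 'concept'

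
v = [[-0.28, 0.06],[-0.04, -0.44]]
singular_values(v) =[0.44, 0.28]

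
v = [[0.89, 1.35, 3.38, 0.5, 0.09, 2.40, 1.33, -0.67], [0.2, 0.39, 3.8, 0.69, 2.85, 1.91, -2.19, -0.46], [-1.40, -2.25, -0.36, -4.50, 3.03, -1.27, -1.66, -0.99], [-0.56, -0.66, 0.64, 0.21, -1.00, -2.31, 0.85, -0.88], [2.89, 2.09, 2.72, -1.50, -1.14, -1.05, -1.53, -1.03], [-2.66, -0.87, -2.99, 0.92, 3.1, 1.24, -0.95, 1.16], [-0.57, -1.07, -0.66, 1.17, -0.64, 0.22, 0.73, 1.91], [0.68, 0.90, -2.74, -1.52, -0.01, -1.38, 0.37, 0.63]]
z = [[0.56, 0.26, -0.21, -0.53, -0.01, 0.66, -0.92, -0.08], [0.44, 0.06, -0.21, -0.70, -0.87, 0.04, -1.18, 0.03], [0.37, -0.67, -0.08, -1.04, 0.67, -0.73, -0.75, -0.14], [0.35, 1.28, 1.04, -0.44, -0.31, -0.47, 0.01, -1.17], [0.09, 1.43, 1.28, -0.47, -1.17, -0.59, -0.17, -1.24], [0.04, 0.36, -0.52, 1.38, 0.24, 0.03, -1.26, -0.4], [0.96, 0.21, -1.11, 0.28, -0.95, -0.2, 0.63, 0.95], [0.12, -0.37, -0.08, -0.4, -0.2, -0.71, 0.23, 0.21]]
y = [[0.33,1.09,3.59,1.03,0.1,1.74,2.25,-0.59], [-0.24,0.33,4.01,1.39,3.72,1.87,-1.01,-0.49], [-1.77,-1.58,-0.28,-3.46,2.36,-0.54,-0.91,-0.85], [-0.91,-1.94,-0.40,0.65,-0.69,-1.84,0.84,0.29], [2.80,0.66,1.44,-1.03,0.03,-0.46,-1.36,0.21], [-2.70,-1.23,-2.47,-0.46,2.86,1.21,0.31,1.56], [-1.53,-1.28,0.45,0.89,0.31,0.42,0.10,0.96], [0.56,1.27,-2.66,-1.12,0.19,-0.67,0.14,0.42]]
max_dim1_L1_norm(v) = 15.46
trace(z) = -0.20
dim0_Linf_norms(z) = [0.96, 1.43, 1.28, 1.38, 1.17, 0.73, 1.26, 1.24]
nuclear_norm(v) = 30.99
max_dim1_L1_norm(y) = 13.06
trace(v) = 2.59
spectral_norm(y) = 7.81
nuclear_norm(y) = 28.75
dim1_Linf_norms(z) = [0.92, 1.18, 1.04, 1.28, 1.43, 1.38, 1.11, 0.71]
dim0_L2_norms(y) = [4.68, 3.57, 6.68, 4.33, 5.31, 3.54, 3.1, 2.23]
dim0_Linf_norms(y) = [2.8, 1.94, 4.01, 3.46, 3.72, 1.87, 2.25, 1.56]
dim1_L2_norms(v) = [4.72, 5.65, 6.48, 3.01, 5.31, 5.57, 2.81, 3.68]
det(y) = -1756.75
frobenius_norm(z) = 5.44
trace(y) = 2.79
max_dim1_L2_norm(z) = 2.68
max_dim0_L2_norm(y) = 6.68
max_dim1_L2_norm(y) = 6.06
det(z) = 0.00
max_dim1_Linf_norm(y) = 4.01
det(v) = 1762.70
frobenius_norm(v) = 13.63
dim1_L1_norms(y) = [10.72, 13.06, 11.75, 7.56, 7.99, 12.8, 5.94, 7.03]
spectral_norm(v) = 8.56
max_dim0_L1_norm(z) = 5.24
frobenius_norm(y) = 12.38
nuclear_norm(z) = 12.34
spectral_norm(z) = 3.50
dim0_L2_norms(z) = [1.31, 2.12, 2.08, 2.1, 1.92, 1.44, 2.21, 2.01]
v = y + z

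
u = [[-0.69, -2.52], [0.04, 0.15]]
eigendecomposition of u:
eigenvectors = [[-1.00, 0.96], [0.06, -0.27]]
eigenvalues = [-0.54, 0.0]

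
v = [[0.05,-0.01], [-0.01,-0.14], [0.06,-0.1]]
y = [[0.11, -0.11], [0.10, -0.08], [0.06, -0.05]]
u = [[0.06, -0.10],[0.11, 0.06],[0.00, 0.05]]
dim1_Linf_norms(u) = [0.1, 0.11, 0.05]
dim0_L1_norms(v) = [0.12, 0.25]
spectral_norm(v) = 0.18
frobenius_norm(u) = 0.18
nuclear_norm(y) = 0.23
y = v + u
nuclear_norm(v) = 0.25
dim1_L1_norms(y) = [0.22, 0.18, 0.11]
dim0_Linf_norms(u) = [0.11, 0.1]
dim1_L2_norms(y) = [0.16, 0.13, 0.08]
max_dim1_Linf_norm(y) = 0.11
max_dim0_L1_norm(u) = 0.21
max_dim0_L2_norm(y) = 0.16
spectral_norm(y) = 0.22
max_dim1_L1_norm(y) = 0.22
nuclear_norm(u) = 0.25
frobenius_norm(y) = 0.22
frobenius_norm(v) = 0.19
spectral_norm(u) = 0.13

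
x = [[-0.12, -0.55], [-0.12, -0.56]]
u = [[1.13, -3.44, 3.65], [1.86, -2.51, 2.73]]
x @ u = [[-1.16, 1.79, -1.94],  [-1.18, 1.82, -1.97]]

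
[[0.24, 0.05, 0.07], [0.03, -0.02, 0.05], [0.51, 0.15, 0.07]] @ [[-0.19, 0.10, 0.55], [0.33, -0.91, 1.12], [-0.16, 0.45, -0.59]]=[[-0.04,0.01,0.15], [-0.02,0.04,-0.04], [-0.06,-0.05,0.41]]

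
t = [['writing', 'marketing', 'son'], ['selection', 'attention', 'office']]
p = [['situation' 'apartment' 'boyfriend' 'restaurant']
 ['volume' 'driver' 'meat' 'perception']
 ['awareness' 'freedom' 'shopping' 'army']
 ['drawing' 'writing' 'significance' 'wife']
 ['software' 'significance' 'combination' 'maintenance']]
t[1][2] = 'office'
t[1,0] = 'selection'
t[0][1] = 'marketing'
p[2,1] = 'freedom'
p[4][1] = 'significance'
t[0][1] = 'marketing'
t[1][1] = 'attention'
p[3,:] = ['drawing', 'writing', 'significance', 'wife']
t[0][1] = 'marketing'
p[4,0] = 'software'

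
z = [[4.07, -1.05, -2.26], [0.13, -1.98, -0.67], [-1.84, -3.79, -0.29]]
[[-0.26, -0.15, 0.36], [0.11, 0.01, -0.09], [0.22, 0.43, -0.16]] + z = [[3.81, -1.2, -1.9], [0.24, -1.97, -0.76], [-1.62, -3.36, -0.45]]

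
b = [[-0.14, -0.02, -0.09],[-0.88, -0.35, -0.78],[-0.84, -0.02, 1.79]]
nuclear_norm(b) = 3.22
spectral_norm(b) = 2.02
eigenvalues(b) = [1.83, -0.09, -0.45]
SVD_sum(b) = [[0.01, -0.0, -0.04],[0.15, -0.02, -0.48],[-0.58, 0.07, 1.87]] + [[-0.15, -0.05, -0.04],[-1.03, -0.33, -0.30],[-0.26, -0.08, -0.08]] + [[-0.01, 0.03, -0.00], [0.00, -0.00, 0.0], [0.0, -0.0, 0.0]]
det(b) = 0.07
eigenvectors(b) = [[-0.04, 0.22, -0.08], [-0.32, -0.97, -1.0], [0.95, 0.09, -0.04]]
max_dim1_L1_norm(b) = 2.65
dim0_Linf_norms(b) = [0.88, 0.35, 1.79]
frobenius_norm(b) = 2.33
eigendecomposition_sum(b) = [[0.03, 0.0, -0.08], [0.26, 0.0, -0.61], [-0.76, -0.01, 1.80]] + [[-0.06, 0.00, -0.00],[0.29, -0.02, 0.0],[-0.03, 0.00, -0.0]] + [[-0.11, -0.03, -0.01],  [-1.42, -0.33, -0.17],  [-0.05, -0.01, -0.01]]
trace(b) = 1.30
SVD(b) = [[0.02, -0.14, -0.99],[0.25, -0.96, 0.14],[-0.97, -0.25, 0.01]] @ diag([2.0190576874730004, 1.1687694647819744, 0.029732017244648287]) @ [[0.29, -0.03, -0.96], [0.92, 0.29, 0.27], [0.27, -0.96, 0.12]]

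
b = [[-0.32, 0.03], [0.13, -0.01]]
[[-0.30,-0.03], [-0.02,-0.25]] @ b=[[0.09, -0.01], [-0.03, 0.0]]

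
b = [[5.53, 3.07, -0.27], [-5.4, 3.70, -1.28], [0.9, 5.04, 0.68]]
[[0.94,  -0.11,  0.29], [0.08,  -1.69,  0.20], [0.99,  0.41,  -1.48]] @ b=[[6.05, 3.94, 0.08], [9.75, -5.00, 2.28], [1.93, -2.9, -1.8]]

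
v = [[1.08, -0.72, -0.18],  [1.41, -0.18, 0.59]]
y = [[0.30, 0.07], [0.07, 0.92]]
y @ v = [[0.42, -0.23, -0.01], [1.37, -0.22, 0.53]]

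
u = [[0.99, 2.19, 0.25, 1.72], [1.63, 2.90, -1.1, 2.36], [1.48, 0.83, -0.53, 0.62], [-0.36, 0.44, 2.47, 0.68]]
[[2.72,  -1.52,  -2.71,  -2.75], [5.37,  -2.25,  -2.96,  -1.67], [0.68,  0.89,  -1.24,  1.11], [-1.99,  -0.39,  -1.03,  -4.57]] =u @ [[-1.1,1.56,-0.42,1.24],[1.18,-0.69,-1.92,-0.59],[-1.43,0.46,-0.46,-1.18],[0.92,-0.97,1.18,-1.39]]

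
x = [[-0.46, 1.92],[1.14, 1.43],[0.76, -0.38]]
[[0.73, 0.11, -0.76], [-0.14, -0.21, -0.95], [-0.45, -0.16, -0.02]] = x @ [[-0.46, -0.20, -0.26], [0.27, 0.01, -0.46]]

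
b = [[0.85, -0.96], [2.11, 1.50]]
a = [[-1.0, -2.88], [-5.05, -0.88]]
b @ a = [[4.0,-1.60],[-9.68,-7.4]]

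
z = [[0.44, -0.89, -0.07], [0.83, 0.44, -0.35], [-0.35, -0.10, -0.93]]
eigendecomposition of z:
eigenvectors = [[(-0.02+0.7j), -0.02-0.70j, (0.14+0j)],[0.70+0.00j, (0.7-0j), (0.16+0j)],[(-0.11-0.1j), -0.11+0.10j, (0.98+0j)]]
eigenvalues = [(0.47+0.88j), (0.47-0.88j), (-1+0j)]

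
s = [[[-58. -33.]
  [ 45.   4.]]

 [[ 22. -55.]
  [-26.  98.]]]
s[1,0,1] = -55.0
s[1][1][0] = -26.0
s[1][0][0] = 22.0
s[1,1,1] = 98.0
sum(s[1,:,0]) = -4.0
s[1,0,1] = -55.0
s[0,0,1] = -33.0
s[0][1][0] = 45.0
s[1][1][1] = 98.0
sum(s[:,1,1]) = 102.0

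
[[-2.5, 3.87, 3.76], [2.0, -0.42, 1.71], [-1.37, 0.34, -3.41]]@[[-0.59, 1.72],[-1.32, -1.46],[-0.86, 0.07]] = [[-6.87, -9.69], [-2.10, 4.17], [3.29, -3.09]]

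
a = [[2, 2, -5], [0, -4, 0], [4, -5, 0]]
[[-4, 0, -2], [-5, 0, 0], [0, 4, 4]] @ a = [[-16, 2, 20], [-10, -10, 25], [16, -36, 0]]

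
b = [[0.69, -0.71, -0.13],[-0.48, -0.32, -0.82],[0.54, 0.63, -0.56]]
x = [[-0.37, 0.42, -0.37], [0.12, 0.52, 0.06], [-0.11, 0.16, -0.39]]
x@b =[[-0.66, -0.10, -0.09], [-0.13, -0.21, -0.48], [-0.36, -0.22, 0.1]]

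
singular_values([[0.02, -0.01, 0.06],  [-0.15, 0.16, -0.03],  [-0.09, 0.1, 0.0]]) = [0.26, 0.06, 0.0]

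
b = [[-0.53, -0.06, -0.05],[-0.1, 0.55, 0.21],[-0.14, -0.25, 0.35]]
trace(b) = 0.37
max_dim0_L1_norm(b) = 0.86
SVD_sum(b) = [[-0.01,-0.11,-0.02], [0.05,0.55,0.07], [-0.02,-0.21,-0.03]] + [[-0.47, 0.03, 0.14], [-0.18, 0.01, 0.05], [-0.21, 0.01, 0.06]] + [[-0.05,0.03,-0.17], [0.02,-0.01,0.09], [0.09,-0.05,0.32]]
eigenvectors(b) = [[(-0.98+0j), (0.01-0.04j), (0.01+0.04j)], [-0.06+0.00j, 0.30+0.61j, 0.30-0.61j], [(-0.17+0j), -0.73+0.00j, (-0.73-0j)]]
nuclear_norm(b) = 1.57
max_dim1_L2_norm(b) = 0.6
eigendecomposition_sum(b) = [[(-0.54-0j), -0.03+0.00j, (-0.02+0j)],  [(-0.03-0j), -0.00+0.00j, -0.00+0.00j],  [-0.09-0.00j, -0.01+0.00j, -0.00+0.00j]] + [[-0j, -0.01-0.01j, (-0.01+0.01j)], [(-0.03+0.04j), 0.28-0.01j, 0.11-0.24j], [-0.02-0.05j, (-0.12+0.27j), (0.18+0.21j)]] + [[0j, (-0.01+0.01j), -0.01-0.01j], [(-0.03-0.04j), 0.28+0.01j, 0.11+0.24j], [-0.02+0.05j, -0.12-0.27j, 0.18-0.21j]]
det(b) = -0.14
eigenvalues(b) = [(-0.54+0j), (0.46+0.2j), (0.46-0.2j)]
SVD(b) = [[0.19,0.86,-0.47], [-0.92,0.33,0.23], [0.35,0.39,0.85]] @ diag([0.6113896784727894, 0.568022002891661, 0.38955572809019895]) @ [[-0.10, -0.99, -0.13], [-0.96, 0.06, 0.28], [0.27, -0.15, 0.95]]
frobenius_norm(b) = 0.92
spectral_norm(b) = 0.61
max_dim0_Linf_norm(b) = 0.55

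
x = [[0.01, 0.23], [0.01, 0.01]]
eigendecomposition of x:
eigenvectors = [[0.98, -0.98], [0.2, 0.2]]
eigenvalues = [0.06, -0.04]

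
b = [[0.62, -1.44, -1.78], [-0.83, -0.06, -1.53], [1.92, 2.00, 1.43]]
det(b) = 7.11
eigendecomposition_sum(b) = [[(0.65-0j),-0.76-0.00j,-0.08-0.00j],[-0.64+0.00j,(0.74+0j),0.07+0.00j],[(0.24-0j),(-0.28-0j),(-0.03-0j)]] + [[(-0.02+0.6j), (-0.34+0.69j), -0.85+0.18j],[-0.10+0.55j, (-0.4+0.58j), (-0.8+0.05j)],[0.84-0.32j, (1.14+0.08j), 0.73+1.07j]] + [[(-0.02-0.6j),(-0.34-0.69j),-0.85-0.18j], [-0.10-0.55j,(-0.4-0.58j),-0.80-0.05j], [0.84+0.32j,1.14-0.08j,(0.73-1.07j)]]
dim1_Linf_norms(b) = [1.78, 1.53, 2.0]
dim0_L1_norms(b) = [3.37, 3.5, 4.74]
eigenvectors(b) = [[0.69+0.00j, 0.19-0.46j, 0.19+0.46j], [-0.67+0.00j, 0.23-0.39j, 0.23+0.39j], [0.25+0.00j, (-0.74+0j), (-0.74-0j)]]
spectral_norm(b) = 3.77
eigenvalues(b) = [(1.37+0j), (0.31+2.26j), (0.31-2.26j)]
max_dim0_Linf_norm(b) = 2.0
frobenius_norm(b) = 4.29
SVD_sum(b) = [[-0.74, -1.12, -1.26], [-0.57, -0.86, -0.96], [1.2, 1.81, 2.02]] + [[1.34,-0.19,-0.62], [-0.09,0.01,0.04], [0.79,-0.11,-0.36]] + [[0.03,-0.12,0.09], [-0.17,0.79,-0.61], [-0.06,0.3,-0.23]]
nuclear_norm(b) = 6.59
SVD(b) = [[0.49, -0.86, -0.14], [0.38, 0.06, 0.93], [-0.79, -0.51, 0.35]] @ diag([3.7704190763283054, 1.7263447122901932, 1.093057145444506]) @ [[-0.40,-0.61,-0.68], [-0.90,0.13,0.42], [-0.17,0.78,-0.6]]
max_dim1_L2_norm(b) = 3.12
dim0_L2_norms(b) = [2.18, 2.47, 2.75]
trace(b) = 1.99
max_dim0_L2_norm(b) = 2.75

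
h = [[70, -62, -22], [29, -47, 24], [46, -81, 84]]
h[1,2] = 24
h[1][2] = 24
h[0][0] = 70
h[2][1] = -81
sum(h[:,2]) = 86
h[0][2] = -22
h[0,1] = -62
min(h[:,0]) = 29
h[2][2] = 84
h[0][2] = -22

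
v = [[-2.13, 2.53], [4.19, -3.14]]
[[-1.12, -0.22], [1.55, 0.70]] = v @ [[0.10, 0.28], [-0.36, 0.15]]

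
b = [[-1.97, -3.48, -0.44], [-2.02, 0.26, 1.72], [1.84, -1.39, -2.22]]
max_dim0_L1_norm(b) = 5.83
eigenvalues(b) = [-4.06, 0.12, 0.01]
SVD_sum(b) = [[0.13, -2.66, -1.61], [-0.05, 1.03, 0.62], [0.1, -2.06, -1.25]] + [[-2.10, -0.82, 1.17],[-1.97, -0.77, 1.10],[1.74, 0.67, -0.97]] + [[-0.00, 0.00, -0.0], [0.00, -0.00, 0.00], [0.0, -0.00, 0.0]]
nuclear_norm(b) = 8.19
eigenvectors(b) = [[0.77, 0.57, 0.56], [0.51, -0.43, -0.41], [-0.38, 0.7, 0.72]]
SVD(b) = [[0.76, 0.63, -0.19], [-0.29, 0.59, 0.76], [0.59, -0.52, 0.62]] @ diag([4.12190661795734, 4.0678355085300595, 0.00032921343192984434]) @ [[0.04, -0.85, -0.52], [-0.83, -0.32, 0.46], [0.56, -0.41, 0.72]]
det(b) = -0.01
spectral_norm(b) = 4.12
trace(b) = -3.93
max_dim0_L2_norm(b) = 3.76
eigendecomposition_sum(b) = [[-2.47, -1.67, 0.97], [-1.64, -1.11, 0.65], [1.23, 0.83, -0.48]] + [[0.54, -1.98, -1.55], [-0.41, 1.50, 1.18], [0.67, -2.44, -1.92]] + [[-0.04, 0.17, 0.14], [0.03, -0.13, -0.10], [-0.06, 0.22, 0.18]]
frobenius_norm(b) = 5.79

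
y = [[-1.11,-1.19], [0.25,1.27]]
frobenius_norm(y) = 2.08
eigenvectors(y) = [[-0.99, 0.47], [0.11, -0.88]]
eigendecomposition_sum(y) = [[-1.04, -0.55],[0.12, 0.06]] + [[-0.07,  -0.64], [0.13,  1.21]]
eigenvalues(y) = [-0.98, 1.14]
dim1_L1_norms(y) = [2.3, 1.52]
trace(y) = 0.16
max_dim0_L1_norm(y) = 2.46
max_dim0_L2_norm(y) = 1.74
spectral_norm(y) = 2.00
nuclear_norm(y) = 2.56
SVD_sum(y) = [[-0.82, -1.36], [0.63, 1.04]] + [[-0.29,  0.17], [-0.38,  0.23]]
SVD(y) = [[-0.79,0.61],[0.61,0.79]] @ diag([2.00388381917595, 0.5550221970739633]) @ [[0.52,0.86], [-0.86,0.52]]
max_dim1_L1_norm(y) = 2.3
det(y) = -1.11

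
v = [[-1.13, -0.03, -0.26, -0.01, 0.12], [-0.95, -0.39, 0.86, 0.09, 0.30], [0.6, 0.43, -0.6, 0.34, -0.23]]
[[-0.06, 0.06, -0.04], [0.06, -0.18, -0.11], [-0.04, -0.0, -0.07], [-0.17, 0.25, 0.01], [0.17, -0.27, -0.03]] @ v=[[-0.01, -0.04, 0.09, -0.01, 0.02], [0.04, 0.02, -0.1, -0.05, -0.02], [0.00, -0.03, 0.05, -0.02, 0.01], [-0.04, -0.09, 0.25, 0.03, 0.05], [0.05, 0.09, -0.26, -0.04, -0.05]]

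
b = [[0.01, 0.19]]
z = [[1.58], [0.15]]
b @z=[[0.04]]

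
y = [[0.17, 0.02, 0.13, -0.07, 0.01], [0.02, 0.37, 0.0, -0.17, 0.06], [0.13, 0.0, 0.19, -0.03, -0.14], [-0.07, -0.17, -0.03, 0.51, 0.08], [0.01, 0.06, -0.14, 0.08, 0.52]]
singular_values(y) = [0.67, 0.57, 0.27, 0.23, 0.02]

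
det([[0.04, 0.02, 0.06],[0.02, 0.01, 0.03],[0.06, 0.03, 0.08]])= -0.000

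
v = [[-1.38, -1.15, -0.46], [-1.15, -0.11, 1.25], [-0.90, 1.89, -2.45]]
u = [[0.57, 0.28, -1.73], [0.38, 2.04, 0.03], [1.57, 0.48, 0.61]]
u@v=[[0.45, -3.96, 4.33], [-2.90, -0.60, 2.30], [-3.27, -0.71, -1.62]]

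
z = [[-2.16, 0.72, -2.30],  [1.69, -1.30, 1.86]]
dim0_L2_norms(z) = [2.74, 1.49, 2.96]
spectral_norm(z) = 4.26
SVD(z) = [[-0.75,0.66], [0.66,0.75]] @ diag([4.2649443372197995, 0.5384698695533175]) @ [[0.64, -0.33, 0.69], [-0.27, -0.94, -0.20]]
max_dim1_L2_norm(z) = 3.24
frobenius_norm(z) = 4.30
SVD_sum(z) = [[-2.07, 1.05, -2.23], [1.8, -0.92, 1.94]] + [[-0.09,-0.33,-0.07], [-0.11,-0.38,-0.08]]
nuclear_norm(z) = 4.80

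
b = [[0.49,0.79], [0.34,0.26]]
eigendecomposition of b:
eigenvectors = [[0.88, -0.77], [0.47, 0.63]]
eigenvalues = [0.91, -0.16]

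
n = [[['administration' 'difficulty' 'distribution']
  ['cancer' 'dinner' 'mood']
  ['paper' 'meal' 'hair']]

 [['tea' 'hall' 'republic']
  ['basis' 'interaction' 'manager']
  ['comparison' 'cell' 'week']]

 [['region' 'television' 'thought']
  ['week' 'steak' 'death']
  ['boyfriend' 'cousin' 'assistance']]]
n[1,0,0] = 'tea'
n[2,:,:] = [['region', 'television', 'thought'], ['week', 'steak', 'death'], ['boyfriend', 'cousin', 'assistance']]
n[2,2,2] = 'assistance'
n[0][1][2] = 'mood'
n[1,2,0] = 'comparison'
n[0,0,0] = 'administration'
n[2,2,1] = 'cousin'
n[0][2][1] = 'meal'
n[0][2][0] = 'paper'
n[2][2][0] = 'boyfriend'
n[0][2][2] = 'hair'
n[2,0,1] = 'television'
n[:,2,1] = ['meal', 'cell', 'cousin']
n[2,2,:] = ['boyfriend', 'cousin', 'assistance']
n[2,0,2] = 'thought'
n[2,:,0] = ['region', 'week', 'boyfriend']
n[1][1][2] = 'manager'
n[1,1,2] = 'manager'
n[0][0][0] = 'administration'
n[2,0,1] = 'television'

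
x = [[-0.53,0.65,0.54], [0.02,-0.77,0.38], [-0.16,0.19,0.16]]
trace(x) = -1.14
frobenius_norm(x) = 1.35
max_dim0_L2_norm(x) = 1.03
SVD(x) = [[-0.82, -0.49, -0.28], [0.51, -0.86, -0.0], [-0.24, -0.15, 0.96]] @ diag([1.1278759050903668, 0.7401938088107225, 0.0030113310780683616]) @ [[0.43, -0.87, -0.26], [0.36, 0.43, -0.83], [-0.83, -0.27, -0.49]]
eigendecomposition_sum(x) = [[0.02, 0.0, -0.05], [0.01, 0.00, -0.02], [0.01, 0.00, -0.03]] + [[-0.41, -0.2, 0.82], [-0.10, -0.05, 0.20], [-0.13, -0.06, 0.26]] + [[-0.14, 0.84, -0.23], [0.12, -0.72, 0.2], [-0.04, 0.25, -0.07]]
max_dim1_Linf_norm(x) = 0.77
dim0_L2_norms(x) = [0.55, 1.03, 0.68]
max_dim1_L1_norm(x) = 1.72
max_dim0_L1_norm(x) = 1.61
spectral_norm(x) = 1.13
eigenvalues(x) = [-0.01, -0.2, -0.93]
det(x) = -0.00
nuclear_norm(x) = 1.87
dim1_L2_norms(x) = [1.0, 0.86, 0.3]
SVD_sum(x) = [[-0.40, 0.8, 0.24], [0.25, -0.50, -0.15], [-0.12, 0.24, 0.07]] + [[-0.13, -0.15, 0.30], [-0.23, -0.27, 0.53], [-0.04, -0.05, 0.09]] + [[0.0, 0.00, 0.00], [0.00, 0.00, 0.00], [-0.0, -0.00, -0.0]]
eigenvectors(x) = [[0.84, -0.93, -0.74],[0.26, -0.23, 0.63],[0.48, -0.29, -0.22]]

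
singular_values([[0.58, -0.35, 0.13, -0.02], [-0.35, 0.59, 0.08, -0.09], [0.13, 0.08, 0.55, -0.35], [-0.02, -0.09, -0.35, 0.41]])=[0.94, 0.88, 0.21, 0.11]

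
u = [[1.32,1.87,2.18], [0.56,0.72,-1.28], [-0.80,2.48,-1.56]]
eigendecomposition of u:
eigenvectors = [[-0.94+0.00j, (0.24+0.57j), 0.24-0.57j], [(-0.35+0j), (-0.13-0.38j), -0.13+0.38j], [-0.03+0.00j, (-0.67+0j), (-0.67-0j)]]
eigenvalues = [(2.1+0j), (-0.81+2.09j), (-0.81-2.09j)]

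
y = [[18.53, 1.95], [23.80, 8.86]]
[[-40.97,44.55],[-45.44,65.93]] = y @ [[-2.33,2.26], [1.13,1.37]]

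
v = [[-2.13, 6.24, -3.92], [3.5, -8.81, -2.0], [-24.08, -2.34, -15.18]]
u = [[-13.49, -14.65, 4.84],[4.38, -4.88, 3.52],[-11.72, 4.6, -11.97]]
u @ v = [[-139.09,33.56,8.71], [-111.17,62.09,-60.84], [329.3,-85.65,218.45]]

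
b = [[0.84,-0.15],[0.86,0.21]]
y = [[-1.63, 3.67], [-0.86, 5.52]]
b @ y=[[-1.24, 2.25],[-1.58, 4.32]]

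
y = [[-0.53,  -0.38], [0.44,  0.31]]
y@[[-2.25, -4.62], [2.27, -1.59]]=[[0.33, 3.05], [-0.29, -2.53]]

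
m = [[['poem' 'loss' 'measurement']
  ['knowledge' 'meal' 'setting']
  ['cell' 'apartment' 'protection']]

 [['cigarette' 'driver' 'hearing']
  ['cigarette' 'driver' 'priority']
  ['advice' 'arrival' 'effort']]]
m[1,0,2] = 'hearing'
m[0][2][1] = 'apartment'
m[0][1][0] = 'knowledge'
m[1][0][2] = 'hearing'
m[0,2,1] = 'apartment'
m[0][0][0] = 'poem'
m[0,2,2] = 'protection'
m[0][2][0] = 'cell'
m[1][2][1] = 'arrival'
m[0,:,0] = ['poem', 'knowledge', 'cell']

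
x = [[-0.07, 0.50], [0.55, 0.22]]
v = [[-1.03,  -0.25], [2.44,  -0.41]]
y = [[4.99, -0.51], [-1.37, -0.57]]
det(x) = -0.29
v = x @ y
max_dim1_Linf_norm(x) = 0.55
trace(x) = 0.15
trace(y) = 4.42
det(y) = -3.54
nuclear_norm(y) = 5.87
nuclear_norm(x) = 1.09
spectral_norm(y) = 5.19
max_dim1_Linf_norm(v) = 2.44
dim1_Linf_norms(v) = [1.03, 2.44]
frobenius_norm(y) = 5.23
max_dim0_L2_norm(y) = 5.17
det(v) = 1.03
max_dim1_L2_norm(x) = 0.59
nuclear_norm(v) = 3.05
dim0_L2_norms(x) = [0.55, 0.55]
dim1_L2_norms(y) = [5.02, 1.48]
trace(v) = -1.44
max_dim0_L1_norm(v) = 3.47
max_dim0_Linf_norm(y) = 4.99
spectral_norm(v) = 2.66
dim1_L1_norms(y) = [5.5, 1.94]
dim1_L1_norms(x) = [0.57, 0.77]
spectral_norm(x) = 0.62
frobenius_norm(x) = 0.78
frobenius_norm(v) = 2.69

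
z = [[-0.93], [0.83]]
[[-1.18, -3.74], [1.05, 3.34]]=z @ [[1.27,4.02]]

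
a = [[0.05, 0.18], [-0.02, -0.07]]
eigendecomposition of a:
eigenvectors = [[0.95, -0.95], [-0.32, 0.32]]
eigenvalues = [-0.01, -0.01]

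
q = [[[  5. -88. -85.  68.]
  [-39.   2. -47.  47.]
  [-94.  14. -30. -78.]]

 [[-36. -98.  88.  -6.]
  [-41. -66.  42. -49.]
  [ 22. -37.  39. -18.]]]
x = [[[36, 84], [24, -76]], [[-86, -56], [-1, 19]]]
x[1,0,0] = -86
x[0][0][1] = 84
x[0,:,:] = [[36, 84], [24, -76]]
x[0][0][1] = 84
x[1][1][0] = -1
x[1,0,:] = [-86, -56]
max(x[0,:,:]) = 84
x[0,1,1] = -76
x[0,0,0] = 36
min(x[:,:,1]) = -76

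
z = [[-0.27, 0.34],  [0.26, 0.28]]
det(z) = -0.16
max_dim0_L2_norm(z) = 0.44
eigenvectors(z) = [[-0.93, -0.45], [0.36, -0.89]]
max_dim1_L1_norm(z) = 0.61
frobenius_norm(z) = 0.58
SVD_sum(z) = [[-0.12, 0.39], [-0.06, 0.18]] + [[-0.15,-0.05], [0.32,0.10]]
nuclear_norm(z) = 0.81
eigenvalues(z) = [-0.4, 0.41]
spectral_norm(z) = 0.45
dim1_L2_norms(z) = [0.43, 0.38]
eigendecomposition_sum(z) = [[-0.34, 0.17], [0.13, -0.06]] + [[0.07,0.17], [0.13,0.34]]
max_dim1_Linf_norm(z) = 0.34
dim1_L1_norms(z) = [0.61, 0.54]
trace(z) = 0.01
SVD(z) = [[0.91,0.42], [0.42,-0.91]] @ diag([0.44728180364398534, 0.366659226161]) @ [[-0.3, 0.95],[-0.95, -0.30]]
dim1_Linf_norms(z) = [0.34, 0.28]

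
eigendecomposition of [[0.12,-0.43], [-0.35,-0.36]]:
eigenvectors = [[0.89, 0.53], [-0.45, 0.85]]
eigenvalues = [0.34, -0.58]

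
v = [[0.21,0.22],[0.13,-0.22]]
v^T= [[0.21, 0.13], [0.22, -0.22]]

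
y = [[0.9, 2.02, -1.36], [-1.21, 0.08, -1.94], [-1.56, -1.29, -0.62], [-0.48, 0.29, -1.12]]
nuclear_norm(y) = 6.01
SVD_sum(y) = [[0.56, 1.85, -1.66],[0.23, 0.77, -0.69],[-0.19, -0.64, 0.57],[0.18, 0.61, -0.54]] + [[0.35, 0.17, 0.3], [-1.44, -0.69, -1.25], [-1.37, -0.65, -1.19], [-0.66, -0.32, -0.58]] + [[-0.0, 0.00, 0.00], [0.0, -0.00, -0.00], [-0.0, 0.00, 0.00], [0.0, -0.00, -0.00]]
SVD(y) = [[-0.85, 0.16, -0.46],[-0.35, -0.68, 0.12],[0.29, -0.64, -0.57],[-0.28, -0.31, 0.67]] @ diag([3.01403192252802, 2.990101882242616, 0.0015178245000160326]) @ [[-0.22,-0.73,0.65], [0.71,0.34,0.62], [0.67,-0.60,-0.44]]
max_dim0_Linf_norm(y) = 2.02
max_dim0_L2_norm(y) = 2.69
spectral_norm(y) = 3.01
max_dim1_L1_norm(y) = 4.28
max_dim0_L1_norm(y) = 5.04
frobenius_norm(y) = 4.25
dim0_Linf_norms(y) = [1.56, 2.02, 1.94]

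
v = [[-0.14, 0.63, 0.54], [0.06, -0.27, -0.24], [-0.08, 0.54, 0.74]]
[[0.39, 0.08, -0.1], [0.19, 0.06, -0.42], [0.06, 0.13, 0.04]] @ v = [[-0.04, 0.17, 0.12], [0.01, -0.12, -0.22], [-0.0, 0.02, 0.03]]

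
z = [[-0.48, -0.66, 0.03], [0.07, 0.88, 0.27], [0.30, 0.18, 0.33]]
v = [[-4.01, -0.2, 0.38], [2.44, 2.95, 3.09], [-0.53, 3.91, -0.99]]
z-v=[[3.53,-0.46,-0.35], [-2.37,-2.07,-2.82], [0.83,-3.73,1.32]]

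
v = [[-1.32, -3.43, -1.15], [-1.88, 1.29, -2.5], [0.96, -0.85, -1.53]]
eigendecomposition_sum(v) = [[(0.74+0j),(-1.52+0j),(0.61+0j)],[(-1.12-0j),2.28-0.00j,-0.91-0.00j],[(0.34+0j),(-0.7+0j),(0.28+0j)]] + [[(-1.03+0.19j), -0.96-0.71j, -0.88-2.71j], [(-0.38+0.24j), (-0.5-0.13j), -0.79-0.94j], [(0.31+0.38j), (-0.07+0.55j), (-0.91+0.96j)]] + [[(-1.03-0.19j), -0.96+0.71j, -0.88+2.71j], [(-0.38-0.24j), (-0.5+0.13j), -0.79+0.94j], [(0.31-0.38j), (-0.07-0.55j), -0.91-0.96j]]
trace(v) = -1.56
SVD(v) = [[0.93, -0.25, -0.27], [0.24, 0.97, -0.07], [0.28, 0.0, 0.96]] @ diag([4.012307208855614, 3.34796510552104, 1.719249985888836]) @ [[-0.35, -0.78, -0.52], [-0.44, 0.63, -0.64], [0.82, 0.01, -0.57]]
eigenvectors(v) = [[0.54+0.00j, (-0.84+0j), (-0.84-0j)], [(-0.81+0j), -0.34+0.14j, (-0.34-0.14j)], [(0.25+0j), 0.19+0.34j, (0.19-0.34j)]]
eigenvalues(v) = [(3.31+0j), (-2.43+1.03j), (-2.43-1.03j)]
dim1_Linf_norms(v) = [3.43, 2.5, 1.53]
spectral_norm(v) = 4.01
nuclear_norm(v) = 9.08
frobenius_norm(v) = 5.50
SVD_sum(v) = [[-1.31, -2.89, -1.95], [-0.34, -0.75, -0.51], [-0.40, -0.87, -0.59]] + [[0.37,  -0.53,  0.54],[-1.43,  2.04,  -2.06],[-0.01,  0.01,  -0.01]] + [[-0.38,-0.00,0.26], [-0.11,-0.0,0.07], [1.36,0.01,-0.93]]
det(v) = 23.09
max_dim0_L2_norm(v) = 3.76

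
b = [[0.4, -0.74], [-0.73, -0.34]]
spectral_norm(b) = 0.85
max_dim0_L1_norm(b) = 1.13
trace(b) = 0.06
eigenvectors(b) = [[0.85,0.53],[-0.52,0.85]]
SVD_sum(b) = [[0.61, -0.45], [-0.31, 0.23]] + [[-0.21,  -0.29], [-0.42,  -0.57]]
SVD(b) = [[-0.89, 0.45], [0.45, 0.89]] @ diag([0.8532898665016442, 0.792462241198662]) @ [[-0.81, 0.59], [-0.59, -0.81]]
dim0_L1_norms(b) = [1.13, 1.08]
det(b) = -0.68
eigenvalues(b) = [0.85, -0.79]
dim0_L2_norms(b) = [0.83, 0.81]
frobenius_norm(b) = 1.16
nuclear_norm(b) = 1.65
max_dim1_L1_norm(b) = 1.14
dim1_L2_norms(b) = [0.84, 0.81]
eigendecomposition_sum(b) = [[0.62, -0.38], [-0.38, 0.23]] + [[-0.22, -0.36], [-0.35, -0.57]]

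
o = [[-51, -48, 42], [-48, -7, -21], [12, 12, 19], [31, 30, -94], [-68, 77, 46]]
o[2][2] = 19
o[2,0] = 12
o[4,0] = -68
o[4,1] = 77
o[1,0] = -48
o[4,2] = 46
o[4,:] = [-68, 77, 46]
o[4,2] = 46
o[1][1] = -7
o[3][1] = 30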